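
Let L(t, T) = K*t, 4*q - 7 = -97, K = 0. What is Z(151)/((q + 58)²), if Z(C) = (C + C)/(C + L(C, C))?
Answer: 8/5041 ≈ 0.0015870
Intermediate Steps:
q = -45/2 (q = 7/4 + (¼)*(-97) = 7/4 - 97/4 = -45/2 ≈ -22.500)
L(t, T) = 0 (L(t, T) = 0*t = 0)
Z(C) = 2 (Z(C) = (C + C)/(C + 0) = (2*C)/C = 2)
Z(151)/((q + 58)²) = 2/((-45/2 + 58)²) = 2/((71/2)²) = 2/(5041/4) = 2*(4/5041) = 8/5041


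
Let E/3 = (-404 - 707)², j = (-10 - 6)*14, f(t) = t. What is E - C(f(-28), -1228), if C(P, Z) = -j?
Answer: 3702739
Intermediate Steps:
j = -224 (j = -16*14 = -224)
C(P, Z) = 224 (C(P, Z) = -1*(-224) = 224)
E = 3702963 (E = 3*(-404 - 707)² = 3*(-1111)² = 3*1234321 = 3702963)
E - C(f(-28), -1228) = 3702963 - 1*224 = 3702963 - 224 = 3702739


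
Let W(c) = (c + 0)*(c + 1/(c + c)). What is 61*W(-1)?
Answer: 183/2 ≈ 91.500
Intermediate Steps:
W(c) = c*(c + 1/(2*c))
61*W(-1) = 61*(½ + (-1)²) = 61*(½ + 1) = 61*(3/2) = 183/2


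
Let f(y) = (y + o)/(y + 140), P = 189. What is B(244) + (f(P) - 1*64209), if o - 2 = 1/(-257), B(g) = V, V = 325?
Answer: -5401534766/84553 ≈ -63883.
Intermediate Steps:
B(g) = 325
o = 513/257 (o = 2 + 1/(-257) = 2 - 1/257 = 513/257 ≈ 1.9961)
f(y) = (513/257 + y)/(140 + y) (f(y) = (y + 513/257)/(y + 140) = (513/257 + y)/(140 + y))
B(244) + (f(P) - 1*64209) = 325 + ((513/257 + 189)/(140 + 189) - 1*64209) = 325 + ((49086/257)/329 - 64209) = 325 + ((1/329)*(49086/257) - 64209) = 325 + (49086/84553 - 64209) = 325 - 5429014491/84553 = -5401534766/84553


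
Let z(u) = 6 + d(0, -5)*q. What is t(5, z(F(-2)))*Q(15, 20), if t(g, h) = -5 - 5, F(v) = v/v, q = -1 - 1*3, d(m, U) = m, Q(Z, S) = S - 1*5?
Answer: -150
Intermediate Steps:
Q(Z, S) = -5 + S (Q(Z, S) = S - 5 = -5 + S)
q = -4 (q = -1 - 3 = -4)
F(v) = 1
z(u) = 6 (z(u) = 6 + 0*(-4) = 6 + 0 = 6)
t(g, h) = -10
t(5, z(F(-2)))*Q(15, 20) = -10*(-5 + 20) = -10*15 = -150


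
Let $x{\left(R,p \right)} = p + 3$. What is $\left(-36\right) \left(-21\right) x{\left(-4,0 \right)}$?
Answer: $2268$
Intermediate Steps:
$x{\left(R,p \right)} = 3 + p$
$\left(-36\right) \left(-21\right) x{\left(-4,0 \right)} = \left(-36\right) \left(-21\right) \left(3 + 0\right) = 756 \cdot 3 = 2268$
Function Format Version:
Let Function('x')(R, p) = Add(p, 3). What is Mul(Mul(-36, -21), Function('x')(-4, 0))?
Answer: 2268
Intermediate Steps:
Function('x')(R, p) = Add(3, p)
Mul(Mul(-36, -21), Function('x')(-4, 0)) = Mul(Mul(-36, -21), Add(3, 0)) = Mul(756, 3) = 2268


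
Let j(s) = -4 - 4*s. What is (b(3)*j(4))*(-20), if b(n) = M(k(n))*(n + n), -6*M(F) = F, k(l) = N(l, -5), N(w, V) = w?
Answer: -1200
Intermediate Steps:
k(l) = l
M(F) = -F/6
b(n) = -n²/3 (b(n) = (-n/6)*(n + n) = (-n/6)*(2*n) = -n²/3)
(b(3)*j(4))*(-20) = ((-⅓*3²)*(-4 - 4*4))*(-20) = ((-⅓*9)*(-4 - 16))*(-20) = -3*(-20)*(-20) = 60*(-20) = -1200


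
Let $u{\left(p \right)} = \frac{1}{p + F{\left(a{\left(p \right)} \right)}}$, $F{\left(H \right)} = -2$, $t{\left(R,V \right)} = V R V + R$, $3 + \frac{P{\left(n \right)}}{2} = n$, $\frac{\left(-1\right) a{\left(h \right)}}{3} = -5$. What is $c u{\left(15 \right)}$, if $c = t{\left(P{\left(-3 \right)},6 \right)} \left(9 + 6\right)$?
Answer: $- \frac{6660}{13} \approx -512.31$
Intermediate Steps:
$a{\left(h \right)} = 15$ ($a{\left(h \right)} = \left(-3\right) \left(-5\right) = 15$)
$P{\left(n \right)} = -6 + 2 n$
$t{\left(R,V \right)} = R + R V^{2}$ ($t{\left(R,V \right)} = R V V + R = R V^{2} + R = R + R V^{2}$)
$u{\left(p \right)} = \frac{1}{-2 + p}$ ($u{\left(p \right)} = \frac{1}{p - 2} = \frac{1}{-2 + p}$)
$c = -6660$ ($c = \left(-6 + 2 \left(-3\right)\right) \left(1 + 6^{2}\right) \left(9 + 6\right) = \left(-6 - 6\right) \left(1 + 36\right) 15 = \left(-12\right) 37 \cdot 15 = \left(-444\right) 15 = -6660$)
$c u{\left(15 \right)} = - \frac{6660}{-2 + 15} = - \frac{6660}{13}$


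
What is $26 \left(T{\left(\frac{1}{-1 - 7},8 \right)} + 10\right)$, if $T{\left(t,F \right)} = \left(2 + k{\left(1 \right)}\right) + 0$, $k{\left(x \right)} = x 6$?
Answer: $468$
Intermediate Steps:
$k{\left(x \right)} = 6 x$
$T{\left(t,F \right)} = 8$ ($T{\left(t,F \right)} = \left(2 + 6 \cdot 1\right) + 0 = \left(2 + 6\right) + 0 = 8 + 0 = 8$)
$26 \left(T{\left(\frac{1}{-1 - 7},8 \right)} + 10\right) = 26 \left(8 + 10\right) = 26 \cdot 18 = 468$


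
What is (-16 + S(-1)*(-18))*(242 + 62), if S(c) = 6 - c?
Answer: -43168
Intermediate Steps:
(-16 + S(-1)*(-18))*(242 + 62) = (-16 + (6 - 1*(-1))*(-18))*(242 + 62) = (-16 + (6 + 1)*(-18))*304 = (-16 + 7*(-18))*304 = (-16 - 126)*304 = -142*304 = -43168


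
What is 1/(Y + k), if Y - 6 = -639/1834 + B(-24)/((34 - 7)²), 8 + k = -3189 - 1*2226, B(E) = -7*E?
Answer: -445662/2414203627 ≈ -0.00018460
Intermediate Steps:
k = -5423 (k = -8 + (-3189 - 1*2226) = -8 + (-3189 - 2226) = -8 - 5415 = -5423)
Y = 2621399/445662 (Y = 6 + (-639/1834 + (-7*(-24))/((34 - 7)²)) = 6 + (-639*1/1834 + 168/(27²)) = 6 + (-639/1834 + 168/729) = 6 + (-639/1834 + 168*(1/729)) = 6 + (-639/1834 + 56/243) = 6 - 52573/445662 = 2621399/445662 ≈ 5.8820)
1/(Y + k) = 1/(2621399/445662 - 5423) = 1/(-2414203627/445662) = -445662/2414203627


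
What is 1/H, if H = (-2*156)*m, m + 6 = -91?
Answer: 1/30264 ≈ 3.3043e-5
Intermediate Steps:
m = -97 (m = -6 - 91 = -97)
H = 30264 (H = -2*156*(-97) = -312*(-97) = 30264)
1/H = 1/30264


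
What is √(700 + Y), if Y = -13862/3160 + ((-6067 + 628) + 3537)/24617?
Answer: √263053487798734295/19447430 ≈ 26.373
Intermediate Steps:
Y = -173625587/38894860 (Y = -13862*1/3160 + (-5439 + 3537)*(1/24617) = -6931/1580 - 1902*1/24617 = -6931/1580 - 1902/24617 = -173625587/38894860 ≈ -4.4640)
√(700 + Y) = √(700 - 173625587/38894860) = √(27052776413/38894860) = √263053487798734295/19447430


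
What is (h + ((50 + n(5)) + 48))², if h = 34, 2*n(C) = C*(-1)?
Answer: 67081/4 ≈ 16770.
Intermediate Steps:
n(C) = -C/2 (n(C) = (C*(-1))/2 = (-C)/2 = -C/2)
(h + ((50 + n(5)) + 48))² = (34 + ((50 - ½*5) + 48))² = (34 + ((50 - 5/2) + 48))² = (34 + (95/2 + 48))² = (34 + 191/2)² = (259/2)² = 67081/4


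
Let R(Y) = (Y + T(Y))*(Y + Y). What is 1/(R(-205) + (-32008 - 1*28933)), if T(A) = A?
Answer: 1/107159 ≈ 9.3319e-6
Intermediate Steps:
R(Y) = 4*Y² (R(Y) = (Y + Y)*(Y + Y) = (2*Y)*(2*Y) = 4*Y²)
1/(R(-205) + (-32008 - 1*28933)) = 1/(4*(-205)² + (-32008 - 1*28933)) = 1/(4*42025 + (-32008 - 28933)) = 1/(168100 - 60941) = 1/107159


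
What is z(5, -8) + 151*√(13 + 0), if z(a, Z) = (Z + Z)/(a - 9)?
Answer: 4 + 151*√13 ≈ 548.44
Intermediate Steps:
z(a, Z) = 2*Z/(-9 + a) (z(a, Z) = (2*Z)/(-9 + a) = 2*Z/(-9 + a))
z(5, -8) + 151*√(13 + 0) = 2*(-8)/(-9 + 5) + 151*√(13 + 0) = 2*(-8)/(-4) + 151*√13 = 2*(-8)*(-¼) + 151*√13 = 4 + 151*√13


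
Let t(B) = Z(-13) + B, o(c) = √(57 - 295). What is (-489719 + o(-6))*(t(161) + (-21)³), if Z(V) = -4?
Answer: 4458401776 - 9104*I*√238 ≈ 4.4584e+9 - 1.4045e+5*I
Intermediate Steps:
o(c) = I*√238 (o(c) = √(-238) = I*√238)
t(B) = -4 + B
(-489719 + o(-6))*(t(161) + (-21)³) = (-489719 + I*√238)*((-4 + 161) + (-21)³) = (-489719 + I*√238)*(157 - 9261) = (-489719 + I*√238)*(-9104) = 4458401776 - 9104*I*√238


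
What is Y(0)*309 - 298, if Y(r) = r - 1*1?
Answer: -607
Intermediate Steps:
Y(r) = -1 + r (Y(r) = r - 1 = -1 + r)
Y(0)*309 - 298 = (-1 + 0)*309 - 298 = -1*309 - 298 = -309 - 298 = -607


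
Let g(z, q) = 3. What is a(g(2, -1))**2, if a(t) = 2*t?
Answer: 36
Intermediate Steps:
a(g(2, -1))**2 = (2*3)**2 = 6**2 = 36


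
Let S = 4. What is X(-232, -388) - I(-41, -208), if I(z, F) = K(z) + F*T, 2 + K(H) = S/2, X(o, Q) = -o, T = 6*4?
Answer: 5224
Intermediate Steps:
T = 24
K(H) = 0 (K(H) = -2 + 4/2 = -2 + 4*(½) = -2 + 2 = 0)
I(z, F) = 24*F (I(z, F) = 0 + F*24 = 0 + 24*F = 24*F)
X(-232, -388) - I(-41, -208) = -1*(-232) - 24*(-208) = 232 - 1*(-4992) = 232 + 4992 = 5224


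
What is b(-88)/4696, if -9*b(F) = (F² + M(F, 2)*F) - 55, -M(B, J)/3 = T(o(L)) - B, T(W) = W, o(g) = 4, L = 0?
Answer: -3553/4696 ≈ -0.75660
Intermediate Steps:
M(B, J) = -12 + 3*B (M(B, J) = -3*(4 - B) = -12 + 3*B)
b(F) = 55/9 - F²/9 - F*(-12 + 3*F)/9 (b(F) = -((F² + (-12 + 3*F)*F) - 55)/9 = -((F² + F*(-12 + 3*F)) - 55)/9 = -(-55 + F² + F*(-12 + 3*F))/9 = 55/9 - F²/9 - F*(-12 + 3*F)/9)
b(-88)/4696 = (55/9 - 4/9*(-88)² + (4/3)*(-88))/4696 = (55/9 - 4/9*7744 - 352/3)*(1/4696) = (55/9 - 30976/9 - 352/3)*(1/4696) = -3553*1/4696 = -3553/4696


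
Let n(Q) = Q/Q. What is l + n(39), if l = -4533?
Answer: -4532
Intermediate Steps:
n(Q) = 1
l + n(39) = -4533 + 1 = -4532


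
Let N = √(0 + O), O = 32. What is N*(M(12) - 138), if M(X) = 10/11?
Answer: -6032*√2/11 ≈ -775.50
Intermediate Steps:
M(X) = 10/11 (M(X) = 10*(1/11) = 10/11)
N = 4*√2 (N = √(0 + 32) = √32 = 4*√2 ≈ 5.6569)
N*(M(12) - 138) = (4*√2)*(10/11 - 138) = (4*√2)*(-1508/11) = -6032*√2/11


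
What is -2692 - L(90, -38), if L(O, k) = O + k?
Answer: -2744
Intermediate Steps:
-2692 - L(90, -38) = -2692 - (90 - 38) = -2692 - 1*52 = -2692 - 52 = -2744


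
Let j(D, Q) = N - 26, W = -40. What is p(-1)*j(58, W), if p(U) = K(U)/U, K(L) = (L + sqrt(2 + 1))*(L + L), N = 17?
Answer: 18 - 18*sqrt(3) ≈ -13.177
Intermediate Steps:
j(D, Q) = -9 (j(D, Q) = 17 - 26 = -9)
K(L) = 2*L*(L + sqrt(3)) (K(L) = (L + sqrt(3))*(2*L) = 2*L*(L + sqrt(3)))
p(U) = 2*U + 2*sqrt(3) (p(U) = (2*U*(U + sqrt(3)))/U = 2*U + 2*sqrt(3))
p(-1)*j(58, W) = (2*(-1) + 2*sqrt(3))*(-9) = (-2 + 2*sqrt(3))*(-9) = 18 - 18*sqrt(3)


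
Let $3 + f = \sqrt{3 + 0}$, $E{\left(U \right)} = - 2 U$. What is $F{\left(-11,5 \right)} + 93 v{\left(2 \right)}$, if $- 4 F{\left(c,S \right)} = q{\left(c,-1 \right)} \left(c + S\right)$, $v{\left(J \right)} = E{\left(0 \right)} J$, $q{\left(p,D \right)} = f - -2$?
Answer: $- \frac{3}{2} + \frac{3 \sqrt{3}}{2} \approx 1.0981$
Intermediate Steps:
$f = -3 + \sqrt{3}$ ($f = -3 + \sqrt{3 + 0} = -3 + \sqrt{3} \approx -1.268$)
$q{\left(p,D \right)} = -1 + \sqrt{3}$ ($q{\left(p,D \right)} = \left(-3 + \sqrt{3}\right) - -2 = \left(-3 + \sqrt{3}\right) + 2 = -1 + \sqrt{3}$)
$v{\left(J \right)} = 0$ ($v{\left(J \right)} = \left(-2\right) 0 J = 0 J = 0$)
$F{\left(c,S \right)} = - \frac{\left(-1 + \sqrt{3}\right) \left(S + c\right)}{4}$ ($F{\left(c,S \right)} = - \frac{\left(-1 + \sqrt{3}\right) \left(c + S\right)}{4} = - \frac{\left(-1 + \sqrt{3}\right) \left(S + c\right)}{4}$)
$F{\left(-11,5 \right)} + 93 v{\left(2 \right)} = \frac{\left(1 - \sqrt{3}\right) \left(5 - 11\right)}{4} + 93 \cdot 0 = \frac{1}{4} \left(1 - \sqrt{3}\right) \left(-6\right) + 0 = \left(- \frac{3}{2} + \frac{3 \sqrt{3}}{2}\right) + 0 = - \frac{3}{2} + \frac{3 \sqrt{3}}{2}$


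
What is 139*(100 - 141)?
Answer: -5699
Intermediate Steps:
139*(100 - 141) = 139*(-41) = -5699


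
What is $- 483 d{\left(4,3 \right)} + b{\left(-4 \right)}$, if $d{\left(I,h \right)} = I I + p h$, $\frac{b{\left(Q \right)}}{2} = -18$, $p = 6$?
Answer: $-16458$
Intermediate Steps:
$b{\left(Q \right)} = -36$ ($b{\left(Q \right)} = 2 \left(-18\right) = -36$)
$d{\left(I,h \right)} = I^{2} + 6 h$ ($d{\left(I,h \right)} = I I + 6 h = I^{2} + 6 h$)
$- 483 d{\left(4,3 \right)} + b{\left(-4 \right)} = - 483 \left(4^{2} + 6 \cdot 3\right) - 36 = - 483 \left(16 + 18\right) - 36 = \left(-483\right) 34 - 36 = -16422 - 36 = -16458$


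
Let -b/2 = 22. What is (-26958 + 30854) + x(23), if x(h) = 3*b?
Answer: 3764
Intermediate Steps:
b = -44 (b = -2*22 = -44)
x(h) = -132 (x(h) = 3*(-44) = -132)
(-26958 + 30854) + x(23) = (-26958 + 30854) - 132 = 3896 - 132 = 3764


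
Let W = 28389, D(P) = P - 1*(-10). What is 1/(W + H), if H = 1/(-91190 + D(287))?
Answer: 90893/2580361376 ≈ 3.5225e-5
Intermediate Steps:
D(P) = 10 + P (D(P) = P + 10 = 10 + P)
H = -1/90893 (H = 1/(-91190 + (10 + 287)) = 1/(-91190 + 297) = 1/(-90893) = -1/90893 ≈ -1.1002e-5)
1/(W + H) = 1/(28389 - 1/90893) = 1/(2580361376/90893) = 90893/2580361376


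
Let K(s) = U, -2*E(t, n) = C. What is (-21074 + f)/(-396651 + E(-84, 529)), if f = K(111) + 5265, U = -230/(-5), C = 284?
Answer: 15763/396793 ≈ 0.039726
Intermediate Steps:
E(t, n) = -142 (E(t, n) = -1/2*284 = -142)
U = 46 (U = -230*(-1/5) = 46)
K(s) = 46
f = 5311 (f = 46 + 5265 = 5311)
(-21074 + f)/(-396651 + E(-84, 529)) = (-21074 + 5311)/(-396651 - 142) = -15763/(-396793) = -15763*(-1/396793) = 15763/396793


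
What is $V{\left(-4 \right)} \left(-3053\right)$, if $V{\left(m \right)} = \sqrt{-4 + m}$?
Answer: $- 6106 i \sqrt{2} \approx - 8635.2 i$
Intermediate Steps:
$V{\left(-4 \right)} \left(-3053\right) = \sqrt{-4 - 4} \left(-3053\right) = \sqrt{-8} \left(-3053\right) = 2 i \sqrt{2} \left(-3053\right) = - 6106 i \sqrt{2}$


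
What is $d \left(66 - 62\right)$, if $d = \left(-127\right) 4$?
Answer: $-2032$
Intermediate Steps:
$d = -508$
$d \left(66 - 62\right) = - 508 \left(66 - 62\right) = \left(-508\right) 4 = -2032$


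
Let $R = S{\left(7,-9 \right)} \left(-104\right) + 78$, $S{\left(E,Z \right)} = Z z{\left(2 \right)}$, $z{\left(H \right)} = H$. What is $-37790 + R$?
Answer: $-35840$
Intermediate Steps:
$S{\left(E,Z \right)} = 2 Z$ ($S{\left(E,Z \right)} = Z 2 = 2 Z$)
$R = 1950$ ($R = 2 \left(-9\right) \left(-104\right) + 78 = \left(-18\right) \left(-104\right) + 78 = 1872 + 78 = 1950$)
$-37790 + R = -37790 + 1950 = -35840$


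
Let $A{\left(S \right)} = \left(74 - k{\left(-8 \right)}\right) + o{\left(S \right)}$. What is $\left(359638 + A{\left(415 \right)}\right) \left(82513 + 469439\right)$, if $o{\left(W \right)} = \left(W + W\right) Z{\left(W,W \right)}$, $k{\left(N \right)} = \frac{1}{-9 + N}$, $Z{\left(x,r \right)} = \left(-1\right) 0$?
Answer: $\frac{3375244434960}{17} \approx 1.9854 \cdot 10^{11}$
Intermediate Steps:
$Z{\left(x,r \right)} = 0$
$o{\left(W \right)} = 0$ ($o{\left(W \right)} = \left(W + W\right) 0 = 2 W 0 = 0$)
$A{\left(S \right)} = \frac{1259}{17}$ ($A{\left(S \right)} = \left(74 - \frac{1}{-9 - 8}\right) + 0 = \left(74 - \frac{1}{-17}\right) + 0 = \left(74 - - \frac{1}{17}\right) + 0 = \left(74 + \frac{1}{17}\right) + 0 = \frac{1259}{17} + 0 = \frac{1259}{17}$)
$\left(359638 + A{\left(415 \right)}\right) \left(82513 + 469439\right) = \left(359638 + \frac{1259}{17}\right) \left(82513 + 469439\right) = \frac{6115105}{17} \cdot 551952 = \frac{3375244434960}{17}$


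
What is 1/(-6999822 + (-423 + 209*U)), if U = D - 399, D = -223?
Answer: -1/7130243 ≈ -1.4025e-7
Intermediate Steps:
U = -622 (U = -223 - 399 = -622)
1/(-6999822 + (-423 + 209*U)) = 1/(-6999822 + (-423 + 209*(-622))) = 1/(-6999822 + (-423 - 129998)) = 1/(-6999822 - 130421) = 1/(-7130243) = -1/7130243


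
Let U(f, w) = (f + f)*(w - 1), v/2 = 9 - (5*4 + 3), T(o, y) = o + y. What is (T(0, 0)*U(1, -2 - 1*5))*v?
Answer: 0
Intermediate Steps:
v = -28 (v = 2*(9 - (5*4 + 3)) = 2*(9 - (20 + 3)) = 2*(9 - 1*23) = 2*(9 - 23) = 2*(-14) = -28)
U(f, w) = 2*f*(-1 + w) (U(f, w) = (2*f)*(-1 + w) = 2*f*(-1 + w))
(T(0, 0)*U(1, -2 - 1*5))*v = ((0 + 0)*(2*1*(-1 + (-2 - 1*5))))*(-28) = (0*(2*1*(-1 + (-2 - 5))))*(-28) = (0*(2*1*(-1 - 7)))*(-28) = (0*(2*1*(-8)))*(-28) = (0*(-16))*(-28) = 0*(-28) = 0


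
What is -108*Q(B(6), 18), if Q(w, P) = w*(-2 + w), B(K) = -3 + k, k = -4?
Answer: -6804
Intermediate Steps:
B(K) = -7 (B(K) = -3 - 4 = -7)
-108*Q(B(6), 18) = -(-756)*(-2 - 7) = -(-756)*(-9) = -108*63 = -6804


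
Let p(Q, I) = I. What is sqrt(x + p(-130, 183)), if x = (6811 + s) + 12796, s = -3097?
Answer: sqrt(16693) ≈ 129.20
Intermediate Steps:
x = 16510 (x = (6811 - 3097) + 12796 = 3714 + 12796 = 16510)
sqrt(x + p(-130, 183)) = sqrt(16510 + 183) = sqrt(16693)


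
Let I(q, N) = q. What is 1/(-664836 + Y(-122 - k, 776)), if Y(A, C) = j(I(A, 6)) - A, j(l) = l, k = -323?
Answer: -1/664836 ≈ -1.5041e-6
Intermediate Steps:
Y(A, C) = 0 (Y(A, C) = A - A = 0)
1/(-664836 + Y(-122 - k, 776)) = 1/(-664836 + 0) = 1/(-664836) = -1/664836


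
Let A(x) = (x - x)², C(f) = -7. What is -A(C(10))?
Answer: 0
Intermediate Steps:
A(x) = 0 (A(x) = 0² = 0)
-A(C(10)) = -1*0 = 0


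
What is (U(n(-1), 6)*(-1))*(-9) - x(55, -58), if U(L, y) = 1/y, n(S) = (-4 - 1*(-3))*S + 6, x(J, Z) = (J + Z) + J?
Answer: -101/2 ≈ -50.500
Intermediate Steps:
x(J, Z) = Z + 2*J
n(S) = 6 - S (n(S) = (-4 + 3)*S + 6 = -S + 6 = 6 - S)
(U(n(-1), 6)*(-1))*(-9) - x(55, -58) = (-1/6)*(-9) - (-58 + 2*55) = ((⅙)*(-1))*(-9) - (-58 + 110) = -⅙*(-9) - 1*52 = 3/2 - 52 = -101/2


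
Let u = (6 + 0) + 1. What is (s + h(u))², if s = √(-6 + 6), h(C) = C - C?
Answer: 0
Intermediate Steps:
u = 7 (u = 6 + 1 = 7)
h(C) = 0
s = 0 (s = √0 = 0)
(s + h(u))² = (0 + 0)² = 0² = 0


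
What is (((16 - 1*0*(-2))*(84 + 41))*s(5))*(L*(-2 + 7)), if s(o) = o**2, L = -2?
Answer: -500000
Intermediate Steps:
(((16 - 1*0*(-2))*(84 + 41))*s(5))*(L*(-2 + 7)) = (((16 - 1*0*(-2))*(84 + 41))*5**2)*(-2*(-2 + 7)) = (((16 + 0*(-2))*125)*25)*(-2*5) = (((16 + 0)*125)*25)*(-10) = ((16*125)*25)*(-10) = (2000*25)*(-10) = 50000*(-10) = -500000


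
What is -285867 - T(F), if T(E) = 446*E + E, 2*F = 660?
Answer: -433377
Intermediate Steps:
F = 330 (F = (1/2)*660 = 330)
T(E) = 447*E
-285867 - T(F) = -285867 - 447*330 = -285867 - 1*147510 = -285867 - 147510 = -433377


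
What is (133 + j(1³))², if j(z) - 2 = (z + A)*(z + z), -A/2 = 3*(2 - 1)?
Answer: 15625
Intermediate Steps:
A = -6 (A = -6*(2 - 1) = -6 ≈ -6.0000)
j(z) = 2 + 2*z*(-6 + z) (j(z) = 2 + (z - 6)*(z + z) = 2 + (-6 + z)*(2*z) = 2 + 2*z*(-6 + z))
(133 + j(1³))² = (133 + (2 - 12*1³ + 2*(1³)²))² = (133 + (2 - 12*1 + 2*1²))² = (133 + (2 - 12 + 2*1))² = (133 + (2 - 12 + 2))² = (133 - 8)² = 125² = 15625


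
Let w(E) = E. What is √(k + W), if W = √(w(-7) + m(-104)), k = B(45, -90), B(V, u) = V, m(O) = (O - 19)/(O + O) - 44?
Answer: √(30420 + 39*I*√15145)/26 ≈ 6.7289 + 0.52757*I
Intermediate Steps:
m(O) = -44 + (-19 + O)/(2*O) (m(O) = (-19 + O)/((2*O)) - 44 = (-19 + O)*(1/(2*O)) - 44 = (-19 + O)/(2*O) - 44 = -44 + (-19 + O)/(2*O))
k = 45
W = 3*I*√15145/52 (W = √(-7 + (½)*(-19 - 87*(-104))/(-104)) = √(-7 + (½)*(-1/104)*(-19 + 9048)) = √(-7 + (½)*(-1/104)*9029) = √(-7 - 9029/208) = √(-10485/208) = 3*I*√15145/52 ≈ 7.0999*I)
√(k + W) = √(45 + 3*I*√15145/52)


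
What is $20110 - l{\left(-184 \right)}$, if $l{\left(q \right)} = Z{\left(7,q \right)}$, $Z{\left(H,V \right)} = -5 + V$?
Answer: $20299$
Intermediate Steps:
$l{\left(q \right)} = -5 + q$
$20110 - l{\left(-184 \right)} = 20110 - \left(-5 - 184\right) = 20110 - -189 = 20110 + 189 = 20299$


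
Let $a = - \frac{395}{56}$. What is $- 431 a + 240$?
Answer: $\frac{183685}{56} \approx 3280.1$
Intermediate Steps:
$a = - \frac{395}{56}$ ($a = \left(-395\right) \frac{1}{56} = - \frac{395}{56} \approx -7.0536$)
$- 431 a + 240 = \left(-431\right) \left(- \frac{395}{56}\right) + 240 = \frac{170245}{56} + 240 = \frac{183685}{56}$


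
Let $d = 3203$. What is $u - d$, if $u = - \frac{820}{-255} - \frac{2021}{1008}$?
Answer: $- \frac{54865861}{17136} \approx -3201.8$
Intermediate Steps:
$u = \frac{20747}{17136}$ ($u = \left(-820\right) \left(- \frac{1}{255}\right) - \frac{2021}{1008} = \frac{164}{51} - \frac{2021}{1008} = \frac{20747}{17136} \approx 1.2107$)
$u - d = \frac{20747}{17136} - 3203 = - \frac{54865861}{17136}$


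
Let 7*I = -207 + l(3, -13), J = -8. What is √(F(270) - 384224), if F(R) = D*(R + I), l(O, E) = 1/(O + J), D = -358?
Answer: 58*I*√3495/5 ≈ 685.78*I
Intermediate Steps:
l(O, E) = 1/(-8 + O) (l(O, E) = 1/(O - 8) = 1/(-8 + O))
I = -148/5 (I = (-207 + 1/(-8 + 3))/7 = (-207 + 1/(-5))/7 = (-207 - ⅕)/7 = (⅐)*(-1036/5) = -148/5 ≈ -29.600)
F(R) = 52984/5 - 358*R (F(R) = -358*(R - 148/5) = -358*(-148/5 + R) = 52984/5 - 358*R)
√(F(270) - 384224) = √((52984/5 - 358*270) - 384224) = √((52984/5 - 96660) - 384224) = √(-430316/5 - 384224) = √(-2351436/5) = 58*I*√3495/5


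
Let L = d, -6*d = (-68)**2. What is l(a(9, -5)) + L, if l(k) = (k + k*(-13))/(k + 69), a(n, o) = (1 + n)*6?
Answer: -100136/129 ≈ -776.25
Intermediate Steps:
a(n, o) = 6 + 6*n
l(k) = -12*k/(69 + k) (l(k) = (k - 13*k)/(69 + k) = (-12*k)/(69 + k) = -12*k/(69 + k))
d = -2312/3 (d = -1/6*(-68)**2 = -1/6*4624 = -2312/3 ≈ -770.67)
L = -2312/3 ≈ -770.67
l(a(9, -5)) + L = -12*(6 + 6*9)/(69 + (6 + 6*9)) - 2312/3 = -12*(6 + 54)/(69 + (6 + 54)) - 2312/3 = -12*60/(69 + 60) - 2312/3 = -12*60/129 - 2312/3 = -12*60*1/129 - 2312/3 = -240/43 - 2312/3 = -100136/129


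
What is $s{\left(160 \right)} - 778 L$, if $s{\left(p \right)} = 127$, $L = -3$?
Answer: $2461$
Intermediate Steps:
$s{\left(160 \right)} - 778 L = 127 - 778 \left(-3\right) = 127 - -2334 = 127 + 2334 = 2461$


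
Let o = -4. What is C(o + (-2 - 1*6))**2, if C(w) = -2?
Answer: 4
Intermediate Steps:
C(o + (-2 - 1*6))**2 = (-2)**2 = 4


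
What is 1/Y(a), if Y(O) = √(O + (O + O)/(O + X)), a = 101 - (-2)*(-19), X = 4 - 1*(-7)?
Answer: √9842/798 ≈ 0.12432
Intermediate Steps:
X = 11 (X = 4 + 7 = 11)
a = 63 (a = 101 - 1*38 = 101 - 38 = 63)
Y(O) = √(O + 2*O/(11 + O)) (Y(O) = √(O + (O + O)/(O + 11)) = √(O + (2*O)/(11 + O)) = √(O + 2*O/(11 + O)))
1/Y(a) = 1/(√(63*(13 + 63)/(11 + 63))) = 1/(√(63*76/74)) = 1/(√(63*(1/74)*76)) = 1/(√(2394/37)) = 1/(3*√9842/37) = √9842/798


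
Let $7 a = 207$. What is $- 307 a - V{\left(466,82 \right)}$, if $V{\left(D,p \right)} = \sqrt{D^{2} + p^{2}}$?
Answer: $- \frac{63549}{7} - 2 \sqrt{55970} \approx -9551.6$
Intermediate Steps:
$a = \frac{207}{7}$ ($a = \frac{1}{7} \cdot 207 = \frac{207}{7} \approx 29.571$)
$- 307 a - V{\left(466,82 \right)} = \left(-307\right) \frac{207}{7} - \sqrt{466^{2} + 82^{2}} = - \frac{63549}{7} - \sqrt{217156 + 6724} = - \frac{63549}{7} - \sqrt{223880} = - \frac{63549}{7} - 2 \sqrt{55970}$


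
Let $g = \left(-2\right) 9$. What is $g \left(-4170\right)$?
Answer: $75060$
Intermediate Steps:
$g = -18$
$g \left(-4170\right) = \left(-18\right) \left(-4170\right) = 75060$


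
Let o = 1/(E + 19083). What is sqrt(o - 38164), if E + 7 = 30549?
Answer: I*sqrt(3759368670515)/9925 ≈ 195.36*I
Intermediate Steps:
E = 30542 (E = -7 + 30549 = 30542)
o = 1/49625 (o = 1/(30542 + 19083) = 1/49625 ≈ 2.0151e-5)
sqrt(o - 38164) = sqrt(1/49625 - 38164) = sqrt(-1893888499/49625) = I*sqrt(3759368670515)/9925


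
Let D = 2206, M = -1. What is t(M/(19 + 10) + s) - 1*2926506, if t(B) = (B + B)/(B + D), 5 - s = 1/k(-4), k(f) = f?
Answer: -750651714296/256501 ≈ -2.9265e+6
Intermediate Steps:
s = 21/4 (s = 5 - 1/(-4) = 5 - 1*(-¼) = 5 + ¼ = 21/4 ≈ 5.2500)
t(B) = 2*B/(2206 + B) (t(B) = (B + B)/(B + 2206) = (2*B)/(2206 + B) = 2*B/(2206 + B))
t(M/(19 + 10) + s) - 1*2926506 = 2*(-1/(19 + 10) + 21/4)/(2206 + (-1/(19 + 10) + 21/4)) - 1*2926506 = 2*(-1/29 + 21/4)/(2206 + (-1/29 + 21/4)) - 2926506 = 2*(605/116)/(2206 + 605/116) - 2926506 = 2*(605/116)/(256501/116) - 2926506 = 2*(605/116)*(116/256501) - 2926506 = 1210/256501 - 2926506 = -750651714296/256501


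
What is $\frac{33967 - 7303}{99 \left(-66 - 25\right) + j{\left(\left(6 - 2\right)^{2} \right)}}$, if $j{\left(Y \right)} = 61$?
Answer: $- \frac{6666}{2237} \approx -2.9799$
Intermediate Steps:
$\frac{33967 - 7303}{99 \left(-66 - 25\right) + j{\left(\left(6 - 2\right)^{2} \right)}} = \frac{33967 - 7303}{99 \left(-66 - 25\right) + 61} = \frac{26664}{99 \left(-66 - 25\right) + 61} = \frac{26664}{99 \left(-91\right) + 61} = \frac{26664}{-9009 + 61} = \frac{26664}{-8948} = 26664 \left(- \frac{1}{8948}\right) = - \frac{6666}{2237}$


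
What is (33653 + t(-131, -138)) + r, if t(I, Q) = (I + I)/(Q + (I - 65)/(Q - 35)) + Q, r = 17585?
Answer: 604995563/11839 ≈ 51102.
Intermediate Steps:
t(I, Q) = Q + 2*I/(Q + (-65 + I)/(-35 + Q)) (t(I, Q) = (2*I)/(Q + (-65 + I)/(-35 + Q)) + Q = 2*I/(Q + (-65 + I)/(-35 + Q)) + Q = Q + 2*I/(Q + (-65 + I)/(-35 + Q)))
(33653 + t(-131, -138)) + r = (33653 + ((-138)³ - 70*(-131) - 65*(-138) - 35*(-138)² + 3*(-131)*(-138))/(-65 - 131 + (-138)² - 35*(-138))) + 17585 = (33653 + (-2628072 + 9170 + 8970 - 35*19044 + 54234)/(-65 - 131 + 19044 + 4830)) + 17585 = (33653 + (-2628072 + 9170 + 8970 - 666540 + 54234)/23678) + 17585 = (33653 + (1/23678)*(-3222238)) + 17585 = (33653 - 1611119/11839) + 17585 = 396806748/11839 + 17585 = 604995563/11839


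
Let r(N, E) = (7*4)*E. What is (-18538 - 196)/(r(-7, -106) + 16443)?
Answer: -18734/13475 ≈ -1.3903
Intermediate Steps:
r(N, E) = 28*E
(-18538 - 196)/(r(-7, -106) + 16443) = (-18538 - 196)/(28*(-106) + 16443) = -18734/(-2968 + 16443) = -18734/13475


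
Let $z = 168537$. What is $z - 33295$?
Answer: $135242$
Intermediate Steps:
$z - 33295 = 168537 - 33295 = 135242$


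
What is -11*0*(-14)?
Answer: 0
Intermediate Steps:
-11*0*(-14) = 0*(-14) = 0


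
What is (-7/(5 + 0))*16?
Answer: -112/5 ≈ -22.400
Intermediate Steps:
(-7/(5 + 0))*16 = (-7/5)*16 = ((⅕)*(-7))*16 = -7/5*16 = -112/5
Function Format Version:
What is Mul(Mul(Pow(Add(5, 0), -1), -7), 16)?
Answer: Rational(-112, 5) ≈ -22.400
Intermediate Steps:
Mul(Mul(Pow(Add(5, 0), -1), -7), 16) = Mul(Mul(Pow(5, -1), -7), 16) = Mul(Mul(Rational(1, 5), -7), 16) = Mul(Rational(-7, 5), 16) = Rational(-112, 5)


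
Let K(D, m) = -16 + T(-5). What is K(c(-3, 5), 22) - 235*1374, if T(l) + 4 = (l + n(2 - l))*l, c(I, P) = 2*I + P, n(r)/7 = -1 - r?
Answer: -322605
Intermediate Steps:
n(r) = -7 - 7*r (n(r) = 7*(-1 - r) = -7 - 7*r)
c(I, P) = P + 2*I
T(l) = -4 + l*(-21 + 8*l) (T(l) = -4 + (l + (-7 - 7*(2 - l)))*l = -4 + (l + (-7 + (-14 + 7*l)))*l = -4 + (l + (-21 + 7*l))*l = -4 + (-21 + 8*l)*l = -4 + l*(-21 + 8*l))
K(D, m) = 285 (K(D, m) = -16 + (-4 - 21*(-5) + 8*(-5)**2) = -16 + (-4 + 105 + 8*25) = -16 + (-4 + 105 + 200) = -16 + 301 = 285)
K(c(-3, 5), 22) - 235*1374 = 285 - 235*1374 = 285 - 322890 = -322605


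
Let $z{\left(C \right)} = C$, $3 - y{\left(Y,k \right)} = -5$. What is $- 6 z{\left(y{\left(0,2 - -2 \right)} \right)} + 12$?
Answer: $-36$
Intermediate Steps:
$y{\left(Y,k \right)} = 8$ ($y{\left(Y,k \right)} = 3 - -5 = 3 + 5 = 8$)
$- 6 z{\left(y{\left(0,2 - -2 \right)} \right)} + 12 = \left(-6\right) 8 + 12 = -48 + 12 = -36$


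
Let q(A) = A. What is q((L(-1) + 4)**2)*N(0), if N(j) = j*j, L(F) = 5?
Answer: 0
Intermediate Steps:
N(j) = j**2
q((L(-1) + 4)**2)*N(0) = (5 + 4)**2*0**2 = 9**2*0 = 81*0 = 0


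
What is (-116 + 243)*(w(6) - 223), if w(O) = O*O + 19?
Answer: -21336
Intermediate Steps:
w(O) = 19 + O² (w(O) = O² + 19 = 19 + O²)
(-116 + 243)*(w(6) - 223) = (-116 + 243)*((19 + 6²) - 223) = 127*((19 + 36) - 223) = 127*(55 - 223) = 127*(-168) = -21336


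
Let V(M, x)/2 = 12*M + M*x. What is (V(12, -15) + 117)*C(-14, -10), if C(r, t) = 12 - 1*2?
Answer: 450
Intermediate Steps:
C(r, t) = 10 (C(r, t) = 12 - 2 = 10)
V(M, x) = 24*M + 2*M*x (V(M, x) = 2*(12*M + M*x) = 24*M + 2*M*x)
(V(12, -15) + 117)*C(-14, -10) = (2*12*(12 - 15) + 117)*10 = (2*12*(-3) + 117)*10 = (-72 + 117)*10 = 45*10 = 450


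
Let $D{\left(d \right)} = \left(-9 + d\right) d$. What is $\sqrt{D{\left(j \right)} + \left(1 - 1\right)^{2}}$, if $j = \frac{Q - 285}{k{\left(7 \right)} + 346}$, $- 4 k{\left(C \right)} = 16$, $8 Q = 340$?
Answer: $\frac{\sqrt{3220885}}{684} \approx 2.6238$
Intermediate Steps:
$Q = \frac{85}{2}$ ($Q = \frac{1}{8} \cdot 340 = \frac{85}{2} \approx 42.5$)
$k{\left(C \right)} = -4$ ($k{\left(C \right)} = \left(- \frac{1}{4}\right) 16 = -4$)
$j = - \frac{485}{684}$ ($j = \frac{\frac{85}{2} - 285}{-4 + 346} = - \frac{485}{2 \cdot 342} = \left(- \frac{485}{2}\right) \frac{1}{342} = - \frac{485}{684} \approx -0.70906$)
$D{\left(d \right)} = d \left(-9 + d\right)$
$\sqrt{D{\left(j \right)} + \left(1 - 1\right)^{2}} = \sqrt{- \frac{485 \left(-9 - \frac{485}{684}\right)}{684} + \left(1 - 1\right)^{2}} = \sqrt{\left(- \frac{485}{684}\right) \left(- \frac{6641}{684}\right) + 0^{2}} = \sqrt{\frac{3220885}{467856} + 0} = \sqrt{\frac{3220885}{467856}} = \frac{\sqrt{3220885}}{684}$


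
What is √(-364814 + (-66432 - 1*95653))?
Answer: I*√526899 ≈ 725.88*I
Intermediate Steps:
√(-364814 + (-66432 - 1*95653)) = √(-364814 + (-66432 - 95653)) = √(-364814 - 162085) = √(-526899) = I*√526899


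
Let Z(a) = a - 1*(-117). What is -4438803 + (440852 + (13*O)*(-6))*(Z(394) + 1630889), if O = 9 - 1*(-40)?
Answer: 712966303197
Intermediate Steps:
Z(a) = 117 + a (Z(a) = a + 117 = 117 + a)
O = 49 (O = 9 + 40 = 49)
-4438803 + (440852 + (13*O)*(-6))*(Z(394) + 1630889) = -4438803 + (440852 + (13*49)*(-6))*((117 + 394) + 1630889) = -4438803 + (440852 + 637*(-6))*(511 + 1630889) = -4438803 + (440852 - 3822)*1631400 = -4438803 + 437030*1631400 = -4438803 + 712970742000 = 712966303197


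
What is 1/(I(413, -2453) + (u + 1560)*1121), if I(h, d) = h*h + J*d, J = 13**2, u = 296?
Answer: 1/1836588 ≈ 5.4449e-7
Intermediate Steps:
J = 169
I(h, d) = h**2 + 169*d (I(h, d) = h*h + 169*d = h**2 + 169*d)
1/(I(413, -2453) + (u + 1560)*1121) = 1/((413**2 + 169*(-2453)) + (296 + 1560)*1121) = 1/((170569 - 414557) + 1856*1121) = 1/(-243988 + 2080576) = 1/1836588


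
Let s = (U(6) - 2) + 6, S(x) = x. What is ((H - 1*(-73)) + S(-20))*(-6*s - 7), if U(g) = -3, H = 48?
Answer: -1313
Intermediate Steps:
s = 1 (s = (-3 - 2) + 6 = -5 + 6 = 1)
((H - 1*(-73)) + S(-20))*(-6*s - 7) = ((48 - 1*(-73)) - 20)*(-6*1 - 7) = ((48 + 73) - 20)*(-6 - 7) = (121 - 20)*(-13) = 101*(-13) = -1313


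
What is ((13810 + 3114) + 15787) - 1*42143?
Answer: -9432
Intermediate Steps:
((13810 + 3114) + 15787) - 1*42143 = (16924 + 15787) - 42143 = 32711 - 42143 = -9432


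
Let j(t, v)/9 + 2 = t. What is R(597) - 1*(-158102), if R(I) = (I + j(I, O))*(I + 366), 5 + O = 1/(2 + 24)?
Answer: 5889878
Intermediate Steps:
O = -129/26 (O = -5 + 1/(2 + 24) = -5 + 1/26 = -129/26 ≈ -4.9615)
j(t, v) = -18 + 9*t
R(I) = (-18 + 10*I)*(366 + I) (R(I) = (I + (-18 + 9*I))*(I + 366) = (-18 + 10*I)*(366 + I))
R(597) - 1*(-158102) = (-6588 + 10*597² + 3642*597) - 1*(-158102) = (-6588 + 10*356409 + 2174274) + 158102 = (-6588 + 3564090 + 2174274) + 158102 = 5731776 + 158102 = 5889878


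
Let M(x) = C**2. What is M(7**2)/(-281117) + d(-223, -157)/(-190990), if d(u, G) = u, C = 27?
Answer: -76542619/53690535830 ≈ -0.0014256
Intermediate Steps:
M(x) = 729 (M(x) = 27**2 = 729)
M(7**2)/(-281117) + d(-223, -157)/(-190990) = 729/(-281117) - 223/(-190990) = 729*(-1/281117) - 223*(-1/190990) = -729/281117 + 223/190990 = -76542619/53690535830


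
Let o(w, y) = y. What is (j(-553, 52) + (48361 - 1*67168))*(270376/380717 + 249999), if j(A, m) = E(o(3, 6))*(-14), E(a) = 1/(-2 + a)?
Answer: -3580734413111239/761434 ≈ -4.7026e+9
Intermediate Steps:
j(A, m) = -7/2 (j(A, m) = -14/(-2 + 6) = -14/4 = (¼)*(-14) = -7/2)
(j(-553, 52) + (48361 - 1*67168))*(270376/380717 + 249999) = (-7/2 + (48361 - 1*67168))*(270376/380717 + 249999) = (-7/2 + (48361 - 67168))*(270376*(1/380717) + 249999) = (-7/2 - 18807)*(270376/380717 + 249999) = -37621/2*95179139659/380717 = -3580734413111239/761434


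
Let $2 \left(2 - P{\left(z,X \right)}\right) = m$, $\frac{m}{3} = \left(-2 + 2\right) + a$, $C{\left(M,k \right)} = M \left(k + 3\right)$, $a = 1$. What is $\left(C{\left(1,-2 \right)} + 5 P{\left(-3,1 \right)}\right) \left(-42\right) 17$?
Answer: $-2499$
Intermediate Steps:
$C{\left(M,k \right)} = M \left(3 + k\right)$
$m = 3$ ($m = 3 \left(\left(-2 + 2\right) + 1\right) = 3 \left(0 + 1\right) = 3 \cdot 1 = 3$)
$P{\left(z,X \right)} = \frac{1}{2}$ ($P{\left(z,X \right)} = 2 - \frac{3}{2} = \frac{1}{2}$)
$\left(C{\left(1,-2 \right)} + 5 P{\left(-3,1 \right)}\right) \left(-42\right) 17 = \left(1 \left(3 - 2\right) + 5 \cdot \frac{1}{2}\right) \left(-42\right) 17 = \left(1 \cdot 1 + \frac{5}{2}\right) \left(-42\right) 17 = \left(1 + \frac{5}{2}\right) \left(-42\right) 17 = \frac{7}{2} \left(-42\right) 17 = \left(-147\right) 17 = -2499$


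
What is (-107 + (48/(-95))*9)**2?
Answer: 112296409/9025 ≈ 12443.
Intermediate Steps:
(-107 + (48/(-95))*9)**2 = (-107 + (48*(-1/95))*9)**2 = (-107 - 48/95*9)**2 = (-107 - 432/95)**2 = (-10597/95)**2 = 112296409/9025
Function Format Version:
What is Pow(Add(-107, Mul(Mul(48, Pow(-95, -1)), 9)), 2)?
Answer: Rational(112296409, 9025) ≈ 12443.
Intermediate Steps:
Pow(Add(-107, Mul(Mul(48, Pow(-95, -1)), 9)), 2) = Pow(Add(-107, Mul(Mul(48, Rational(-1, 95)), 9)), 2) = Pow(Add(-107, Mul(Rational(-48, 95), 9)), 2) = Pow(Add(-107, Rational(-432, 95)), 2) = Pow(Rational(-10597, 95), 2) = Rational(112296409, 9025)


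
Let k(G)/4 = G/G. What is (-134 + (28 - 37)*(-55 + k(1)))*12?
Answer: 3900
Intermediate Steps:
k(G) = 4 (k(G) = 4*(G/G) = 4*1 = 4)
(-134 + (28 - 37)*(-55 + k(1)))*12 = (-134 + (28 - 37)*(-55 + 4))*12 = (-134 - 9*(-51))*12 = (-134 + 459)*12 = 325*12 = 3900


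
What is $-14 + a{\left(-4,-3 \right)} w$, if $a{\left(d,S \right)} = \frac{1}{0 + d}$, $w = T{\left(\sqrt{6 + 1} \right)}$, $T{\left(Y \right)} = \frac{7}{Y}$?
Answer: $-14 - \frac{\sqrt{7}}{4} \approx -14.661$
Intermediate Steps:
$w = \sqrt{7}$ ($w = \frac{7}{\sqrt{6 + 1}} = \frac{7}{\sqrt{7}} = 7 \frac{\sqrt{7}}{7} = \sqrt{7} \approx 2.6458$)
$a{\left(d,S \right)} = \frac{1}{d}$
$-14 + a{\left(-4,-3 \right)} w = -14 + \frac{\sqrt{7}}{-4} = -14 - \frac{\sqrt{7}}{4}$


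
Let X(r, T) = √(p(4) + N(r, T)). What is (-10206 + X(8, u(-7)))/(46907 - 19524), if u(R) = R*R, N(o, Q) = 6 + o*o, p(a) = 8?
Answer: -10206/27383 + √78/27383 ≈ -0.37239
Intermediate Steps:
N(o, Q) = 6 + o²
u(R) = R²
X(r, T) = √(14 + r²) (X(r, T) = √(8 + (6 + r²)) = √(14 + r²))
(-10206 + X(8, u(-7)))/(46907 - 19524) = (-10206 + √(14 + 8²))/(46907 - 19524) = (-10206 + √(14 + 64))/27383 = (-10206 + √78)*(1/27383) = -10206/27383 + √78/27383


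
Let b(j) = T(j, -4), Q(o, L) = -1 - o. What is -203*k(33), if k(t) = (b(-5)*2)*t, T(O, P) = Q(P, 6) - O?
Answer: -107184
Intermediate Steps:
T(O, P) = -1 - O - P (T(O, P) = (-1 - P) - O = -1 - O - P)
b(j) = 3 - j (b(j) = -1 - j - 1*(-4) = -1 - j + 4 = 3 - j)
k(t) = 16*t (k(t) = ((3 - 1*(-5))*2)*t = ((3 + 5)*2)*t = (8*2)*t = 16*t)
-203*k(33) = -3248*33 = -203*528 = -107184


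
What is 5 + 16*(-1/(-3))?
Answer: 31/3 ≈ 10.333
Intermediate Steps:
5 + 16*(-1/(-3)) = 5 + 16*(-1*(-⅓)) = 5 + 16*(⅓) = 5 + 16/3 = 31/3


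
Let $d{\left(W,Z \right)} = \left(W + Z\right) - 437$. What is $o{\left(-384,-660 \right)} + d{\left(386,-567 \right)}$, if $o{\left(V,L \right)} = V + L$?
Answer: $-1662$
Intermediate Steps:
$d{\left(W,Z \right)} = -437 + W + Z$
$o{\left(V,L \right)} = L + V$
$o{\left(-384,-660 \right)} + d{\left(386,-567 \right)} = \left(-660 - 384\right) - 618 = -1044 - 618 = -1662$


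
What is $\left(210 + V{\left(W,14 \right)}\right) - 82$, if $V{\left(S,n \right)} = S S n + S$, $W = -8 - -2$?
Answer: $626$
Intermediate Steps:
$W = -6$ ($W = -8 + 2 = -6$)
$V{\left(S,n \right)} = S + n S^{2}$ ($V{\left(S,n \right)} = S^{2} n + S = n S^{2} + S = S + n S^{2}$)
$\left(210 + V{\left(W,14 \right)}\right) - 82 = \left(210 - 6 \left(1 - 84\right)\right) - 82 = \left(210 - -498\right) - 82 = \left(210 + 498\right) - 82 = 708 - 82 = 626$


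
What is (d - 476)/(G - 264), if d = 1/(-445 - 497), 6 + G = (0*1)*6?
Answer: 448393/254340 ≈ 1.7630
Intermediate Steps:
G = -6 (G = -6 + (0*1)*6 = -6 + 0*6 = -6 + 0 = -6)
d = -1/942 (d = 1/(-942) = -1/942 ≈ -0.0010616)
(d - 476)/(G - 264) = (-1/942 - 476)/(-6 - 264) = -448393/942/(-270) = -448393/942*(-1/270) = 448393/254340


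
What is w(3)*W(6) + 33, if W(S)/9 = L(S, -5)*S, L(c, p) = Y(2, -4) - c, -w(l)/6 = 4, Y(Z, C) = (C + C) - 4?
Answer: 23361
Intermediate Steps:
Y(Z, C) = -4 + 2*C (Y(Z, C) = 2*C - 4 = -4 + 2*C)
w(l) = -24 (w(l) = -6*4 = -24)
L(c, p) = -12 - c (L(c, p) = (-4 + 2*(-4)) - c = (-4 - 8) - c = -12 - c)
W(S) = 9*S*(-12 - S) (W(S) = 9*((-12 - S)*S) = 9*(S*(-12 - S)) = 9*S*(-12 - S))
w(3)*W(6) + 33 = -(-216)*6*(12 + 6) + 33 = -(-216)*6*18 + 33 = -24*(-972) + 33 = 23328 + 33 = 23361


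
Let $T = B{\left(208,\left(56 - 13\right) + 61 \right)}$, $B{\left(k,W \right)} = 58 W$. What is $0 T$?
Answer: $0$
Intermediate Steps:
$T = 6032$ ($T = 58 \left(\left(56 - 13\right) + 61\right) = 58 \left(43 + 61\right) = 58 \cdot 104 = 6032$)
$0 T = 0 \cdot 6032 = 0$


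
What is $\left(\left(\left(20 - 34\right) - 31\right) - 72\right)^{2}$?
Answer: $13689$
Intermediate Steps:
$\left(\left(\left(20 - 34\right) - 31\right) - 72\right)^{2} = \left(\left(-14 - 31\right) - 72\right)^{2} = \left(-45 - 72\right)^{2} = \left(-117\right)^{2} = 13689$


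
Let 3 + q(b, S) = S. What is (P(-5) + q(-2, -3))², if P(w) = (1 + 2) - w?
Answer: 4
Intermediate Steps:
q(b, S) = -3 + S
P(w) = 3 - w
(P(-5) + q(-2, -3))² = ((3 - 1*(-5)) + (-3 - 3))² = ((3 + 5) - 6)² = (8 - 6)² = 2² = 4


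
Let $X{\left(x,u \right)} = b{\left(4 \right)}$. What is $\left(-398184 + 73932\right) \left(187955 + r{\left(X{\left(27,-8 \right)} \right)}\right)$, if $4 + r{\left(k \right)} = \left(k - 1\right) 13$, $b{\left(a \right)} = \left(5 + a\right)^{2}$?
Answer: $-61280709732$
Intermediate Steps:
$X{\left(x,u \right)} = 81$ ($X{\left(x,u \right)} = \left(5 + 4\right)^{2} = 9^{2} = 81$)
$r{\left(k \right)} = -17 + 13 k$ ($r{\left(k \right)} = -4 + \left(k - 1\right) 13 = -4 + \left(-1 + k\right) 13 = -4 + \left(-13 + 13 k\right) = -17 + 13 k$)
$\left(-398184 + 73932\right) \left(187955 + r{\left(X{\left(27,-8 \right)} \right)}\right) = \left(-398184 + 73932\right) \left(187955 + \left(-17 + 13 \cdot 81\right)\right) = - 324252 \left(187955 + \left(-17 + 1053\right)\right) = - 324252 \left(187955 + 1036\right) = \left(-324252\right) 188991 = -61280709732$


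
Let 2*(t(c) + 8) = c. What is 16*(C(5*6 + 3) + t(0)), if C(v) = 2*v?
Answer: 928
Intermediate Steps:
t(c) = -8 + c/2
16*(C(5*6 + 3) + t(0)) = 16*(2*(5*6 + 3) + (-8 + (1/2)*0)) = 16*(2*(30 + 3) + (-8 + 0)) = 16*(2*33 - 8) = 16*(66 - 8) = 16*58 = 928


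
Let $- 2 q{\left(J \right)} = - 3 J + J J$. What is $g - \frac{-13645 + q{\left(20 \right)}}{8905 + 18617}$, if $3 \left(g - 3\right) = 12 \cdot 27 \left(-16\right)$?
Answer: $- \frac{5273515}{3058} \approx -1724.5$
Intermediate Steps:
$q{\left(J \right)} = - \frac{J^{2}}{2} + \frac{3 J}{2}$ ($q{\left(J \right)} = - \frac{- 3 J + J J}{2} = - \frac{- 3 J + J^{2}}{2} = - \frac{J^{2} - 3 J}{2} = - \frac{J^{2}}{2} + \frac{3 J}{2}$)
$g = -1725$ ($g = 3 + \frac{12 \cdot 27 \left(-16\right)}{3} = 3 + \frac{324 \left(-16\right)}{3} = 3 + \frac{1}{3} \left(-5184\right) = 3 - 1728 = -1725$)
$g - \frac{-13645 + q{\left(20 \right)}}{8905 + 18617} = -1725 - \frac{-13645 + \frac{1}{2} \cdot 20 \left(3 - 20\right)}{8905 + 18617} = -1725 - \frac{-13645 + \frac{1}{2} \cdot 20 \left(3 - 20\right)}{27522} = -1725 - \left(-13645 + \frac{1}{2} \cdot 20 \left(-17\right)\right) \frac{1}{27522} = -1725 - \left(-13645 - 170\right) \frac{1}{27522} = -1725 - \left(-13815\right) \frac{1}{27522} = -1725 - - \frac{1535}{3058} = -1725 + \frac{1535}{3058} = - \frac{5273515}{3058}$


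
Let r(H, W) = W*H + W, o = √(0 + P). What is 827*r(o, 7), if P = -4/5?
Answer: 5789 + 11578*I*√5/5 ≈ 5789.0 + 5177.8*I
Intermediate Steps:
P = -⅘ (P = -4*⅕ = -⅘ ≈ -0.80000)
o = 2*I*√5/5 (o = √(0 - ⅘) = √(-⅘) = 2*I*√5/5 ≈ 0.89443*I)
r(H, W) = W + H*W (r(H, W) = H*W + W = W + H*W)
827*r(o, 7) = 827*(7*(1 + 2*I*√5/5)) = 827*(7 + 14*I*√5/5) = 5789 + 11578*I*√5/5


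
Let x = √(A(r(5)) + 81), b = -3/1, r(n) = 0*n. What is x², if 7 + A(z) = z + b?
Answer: 71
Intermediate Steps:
r(n) = 0
b = -3 (b = -3*1 = -3)
A(z) = -10 + z (A(z) = -7 + (z - 3) = -7 + (-3 + z) = -10 + z)
x = √71 (x = √((-10 + 0) + 81) = √(-10 + 81) = √71 ≈ 8.4261)
x² = (√71)² = 71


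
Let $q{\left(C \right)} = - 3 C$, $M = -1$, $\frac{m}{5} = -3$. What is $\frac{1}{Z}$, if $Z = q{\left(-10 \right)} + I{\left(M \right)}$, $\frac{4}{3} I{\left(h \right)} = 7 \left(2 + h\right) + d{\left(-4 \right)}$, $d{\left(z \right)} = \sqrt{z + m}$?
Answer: $\frac{47}{1671} - \frac{i \sqrt{19}}{1671} \approx 0.028127 - 0.0026086 i$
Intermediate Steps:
$m = -15$ ($m = 5 \left(-3\right) = -15$)
$d{\left(z \right)} = \sqrt{-15 + z}$ ($d{\left(z \right)} = \sqrt{z - 15} = \sqrt{-15 + z}$)
$I{\left(h \right)} = \frac{21}{2} + \frac{21 h}{4} + \frac{3 i \sqrt{19}}{4}$ ($I{\left(h \right)} = \frac{3 \left(7 \left(2 + h\right) + \sqrt{-15 - 4}\right)}{4} = \frac{3 \left(\left(14 + 7 h\right) + \sqrt{-19}\right)}{4} = \frac{3 \left(\left(14 + 7 h\right) + i \sqrt{19}\right)}{4} = \frac{3 \left(14 + 7 h + i \sqrt{19}\right)}{4} = \frac{21}{2} + \frac{21 h}{4} + \frac{3 i \sqrt{19}}{4}$)
$Z = \frac{141}{4} + \frac{3 i \sqrt{19}}{4}$ ($Z = \left(-3\right) \left(-10\right) + \left(\frac{21}{2} + \frac{21}{4} \left(-1\right) + \frac{3 i \sqrt{19}}{4}\right) = 30 + \left(\frac{21}{2} - \frac{21}{4} + \frac{3 i \sqrt{19}}{4}\right) = 30 + \left(\frac{21}{4} + \frac{3 i \sqrt{19}}{4}\right) = \frac{141}{4} + \frac{3 i \sqrt{19}}{4} \approx 35.25 + 3.2692 i$)
$\frac{1}{Z} = \frac{1}{\frac{141}{4} + \frac{3 i \sqrt{19}}{4}}$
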